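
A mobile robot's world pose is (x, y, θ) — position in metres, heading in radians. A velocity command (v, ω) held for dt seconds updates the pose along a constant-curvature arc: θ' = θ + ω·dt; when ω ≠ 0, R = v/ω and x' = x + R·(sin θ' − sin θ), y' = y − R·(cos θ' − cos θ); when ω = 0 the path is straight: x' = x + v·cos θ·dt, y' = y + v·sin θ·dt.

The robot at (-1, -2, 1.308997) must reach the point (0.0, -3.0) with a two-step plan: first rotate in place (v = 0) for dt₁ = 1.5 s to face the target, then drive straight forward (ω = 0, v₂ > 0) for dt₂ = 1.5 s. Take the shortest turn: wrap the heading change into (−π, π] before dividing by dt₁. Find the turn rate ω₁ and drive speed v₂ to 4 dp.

ω₁ = -1.3963, v₂ = 0.9428

heading to target = atan2(-3−-2, 0−-1) = -0.7854
Δθ = wrap(-0.7854 − 1.3090) = -2.0944; ω₁ = Δθ/dt₁ = -1.3963
distance = √((0−-1)² + (-3−-2)²) = 1.4142; v₂ = distance/dt₂ = 0.9428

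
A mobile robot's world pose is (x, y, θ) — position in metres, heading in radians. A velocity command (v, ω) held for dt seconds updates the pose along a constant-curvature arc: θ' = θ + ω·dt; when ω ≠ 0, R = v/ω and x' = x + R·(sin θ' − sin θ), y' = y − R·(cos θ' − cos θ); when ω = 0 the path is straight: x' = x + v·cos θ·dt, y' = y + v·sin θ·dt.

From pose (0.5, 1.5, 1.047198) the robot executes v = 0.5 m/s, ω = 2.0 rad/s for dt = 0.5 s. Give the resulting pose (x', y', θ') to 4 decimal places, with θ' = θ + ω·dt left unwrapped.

(0.5057, 1.7396, 2.0472)

θ' = 1.0472 + 2.0·0.5 = 2.0472
R = v/ω = 0.5/2.0 = 0.2500
x' = 0.5 + 0.2500·(sin 2.0472 − sin 1.0472) = 0.5057
y' = 1.5 − 0.2500·(cos 2.0472 − cos 1.0472) = 1.7396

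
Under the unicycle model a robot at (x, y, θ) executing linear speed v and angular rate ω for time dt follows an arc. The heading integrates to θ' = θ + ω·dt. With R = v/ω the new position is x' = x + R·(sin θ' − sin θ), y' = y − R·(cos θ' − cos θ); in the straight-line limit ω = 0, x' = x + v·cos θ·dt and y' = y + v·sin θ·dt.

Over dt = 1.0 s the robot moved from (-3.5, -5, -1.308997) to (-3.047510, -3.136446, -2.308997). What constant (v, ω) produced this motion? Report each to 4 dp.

v = -2.0000, ω = -1.0000

Δθ = -2.308997 − -1.308997 = -1.000000
ω = Δθ/dt = -1.000000/1.0 = -1.0000
R = −Δy/(cos θ' − cos θ) = 2.0000
v = R·ω = 2.0000·-1.0000 = -2.0000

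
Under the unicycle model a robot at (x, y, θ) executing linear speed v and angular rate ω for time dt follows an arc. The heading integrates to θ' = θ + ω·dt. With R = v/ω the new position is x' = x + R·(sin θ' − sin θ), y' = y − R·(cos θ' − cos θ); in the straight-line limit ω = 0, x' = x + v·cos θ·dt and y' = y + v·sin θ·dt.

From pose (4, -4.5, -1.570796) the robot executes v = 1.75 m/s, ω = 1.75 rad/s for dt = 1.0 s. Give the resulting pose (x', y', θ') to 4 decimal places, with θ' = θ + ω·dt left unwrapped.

(5.1782, -5.4840, 0.1792)

θ' = -1.5708 + 1.75·1.0 = 0.1792
R = v/ω = 1.75/1.75 = 1.0000
x' = 4 + 1.0000·(sin 0.1792 − sin -1.5708) = 5.1782
y' = -4.5 − 1.0000·(cos 0.1792 − cos -1.5708) = -5.4840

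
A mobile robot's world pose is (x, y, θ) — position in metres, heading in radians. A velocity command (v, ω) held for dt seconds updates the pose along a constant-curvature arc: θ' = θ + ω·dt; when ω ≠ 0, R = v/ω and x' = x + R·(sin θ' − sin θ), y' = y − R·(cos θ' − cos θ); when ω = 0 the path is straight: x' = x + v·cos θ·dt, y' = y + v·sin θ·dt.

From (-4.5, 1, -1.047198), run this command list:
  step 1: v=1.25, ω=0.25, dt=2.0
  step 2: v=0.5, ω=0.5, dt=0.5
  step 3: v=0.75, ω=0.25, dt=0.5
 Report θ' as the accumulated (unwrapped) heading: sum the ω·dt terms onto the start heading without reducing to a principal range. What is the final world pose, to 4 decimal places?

step 1: θ'=-0.5472 (R=5.0000) → pose (-2.7714, -0.7699, -0.5472)
step 2: θ'=-0.2972 (R=1.0000) → pose (-2.5439, -0.8721, -0.2972)
step 3: θ'=-0.1722 (R=3.0000) → pose (-2.1794, -0.9593, -0.1722)

(-2.1794, -0.9593, -0.1722)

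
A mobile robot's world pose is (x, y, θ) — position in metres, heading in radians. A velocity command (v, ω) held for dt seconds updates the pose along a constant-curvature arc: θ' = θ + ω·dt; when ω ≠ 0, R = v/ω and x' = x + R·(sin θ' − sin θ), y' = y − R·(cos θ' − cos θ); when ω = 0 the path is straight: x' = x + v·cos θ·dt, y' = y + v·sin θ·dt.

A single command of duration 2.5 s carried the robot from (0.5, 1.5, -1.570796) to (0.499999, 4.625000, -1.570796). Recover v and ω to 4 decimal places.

Δθ = -1.570796 − -1.570796 = 0.000000
ω = Δθ/dt = 0.000000/2.5 = 0.0000
ω = 0 → v = (Δx·cos θ + Δy·sin θ)/dt = -1.2500

v = -1.2500, ω = 0.0000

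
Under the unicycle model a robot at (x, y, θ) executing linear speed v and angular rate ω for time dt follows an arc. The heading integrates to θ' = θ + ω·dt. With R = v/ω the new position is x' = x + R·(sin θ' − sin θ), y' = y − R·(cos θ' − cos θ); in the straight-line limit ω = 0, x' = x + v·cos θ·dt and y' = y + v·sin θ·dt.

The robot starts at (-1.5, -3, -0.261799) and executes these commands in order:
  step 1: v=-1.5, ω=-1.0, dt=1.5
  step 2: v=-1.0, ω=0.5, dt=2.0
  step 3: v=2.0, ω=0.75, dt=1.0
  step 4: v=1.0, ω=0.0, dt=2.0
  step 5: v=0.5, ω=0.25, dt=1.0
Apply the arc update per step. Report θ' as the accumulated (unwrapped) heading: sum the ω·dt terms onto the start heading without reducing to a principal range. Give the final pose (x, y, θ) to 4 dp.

(1.1368, -0.1436, 0.2382)

step 1: θ'=-1.7618 (R=1.5000) → pose (-2.5845, -1.2663, -1.7618)
step 2: θ'=-0.7618 (R=-2.0000) → pose (-3.1677, 0.5605, -0.7618)
step 3: θ'=-0.0118 (R=2.6667) → pose (-1.3585, -0.1764, -0.0118)
step 4: θ'=-0.0118 (straight) → pose (0.6413, -0.2000, -0.0118)
step 5: θ'=0.2382 (R=2.0000) → pose (1.1368, -0.1436, 0.2382)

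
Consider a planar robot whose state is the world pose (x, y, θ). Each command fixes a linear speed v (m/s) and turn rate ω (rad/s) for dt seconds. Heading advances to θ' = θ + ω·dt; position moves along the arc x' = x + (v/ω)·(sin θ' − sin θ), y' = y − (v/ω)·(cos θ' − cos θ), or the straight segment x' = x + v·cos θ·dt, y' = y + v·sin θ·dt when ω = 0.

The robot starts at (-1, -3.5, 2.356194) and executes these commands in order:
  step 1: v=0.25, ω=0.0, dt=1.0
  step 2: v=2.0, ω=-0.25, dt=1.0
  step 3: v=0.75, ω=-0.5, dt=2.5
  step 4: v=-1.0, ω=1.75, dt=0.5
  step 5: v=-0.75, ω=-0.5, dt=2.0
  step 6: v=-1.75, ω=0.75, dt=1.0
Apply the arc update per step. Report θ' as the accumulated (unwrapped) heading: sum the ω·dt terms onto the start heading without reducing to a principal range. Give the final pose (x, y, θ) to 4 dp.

(-3.6208, -3.3495, 1.4812)

step 1: θ'=2.3562 (straight) → pose (-1.1768, -3.3232, 2.3562)
step 2: θ'=2.1062 (R=-8.0000) → pose (-2.4004, -1.7478, 2.1062)
step 3: θ'=0.8562 (R=-1.5000) → pose (-2.2434, 0.0004, 0.8562)
step 4: θ'=1.7312 (R=-0.5714) → pose (-2.3758, -0.4653, 1.7312)
step 5: θ'=0.7312 (R=1.5000) → pose (-2.8549, -1.8214, 0.7312)
step 6: θ'=1.4812 (R=-2.3333) → pose (-3.6208, -3.3495, 1.4812)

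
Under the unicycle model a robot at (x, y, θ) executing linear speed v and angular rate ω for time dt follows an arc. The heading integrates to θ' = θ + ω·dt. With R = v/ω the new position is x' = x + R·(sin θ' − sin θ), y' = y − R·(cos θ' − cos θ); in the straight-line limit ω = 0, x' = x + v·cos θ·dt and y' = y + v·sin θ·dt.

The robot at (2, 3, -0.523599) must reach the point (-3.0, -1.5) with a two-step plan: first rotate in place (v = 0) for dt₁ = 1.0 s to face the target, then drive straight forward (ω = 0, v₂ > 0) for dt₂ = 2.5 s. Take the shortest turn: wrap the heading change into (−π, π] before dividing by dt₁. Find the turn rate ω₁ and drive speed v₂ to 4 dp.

ω₁ = -1.8852, v₂ = 2.6907

heading to target = atan2(-1.5−3, -3−2) = -2.4088
Δθ = wrap(-2.4088 − -0.5236) = -1.8852; ω₁ = Δθ/dt₁ = -1.8852
distance = √((-3−2)² + (-1.5−3)²) = 6.7268; v₂ = distance/dt₂ = 2.6907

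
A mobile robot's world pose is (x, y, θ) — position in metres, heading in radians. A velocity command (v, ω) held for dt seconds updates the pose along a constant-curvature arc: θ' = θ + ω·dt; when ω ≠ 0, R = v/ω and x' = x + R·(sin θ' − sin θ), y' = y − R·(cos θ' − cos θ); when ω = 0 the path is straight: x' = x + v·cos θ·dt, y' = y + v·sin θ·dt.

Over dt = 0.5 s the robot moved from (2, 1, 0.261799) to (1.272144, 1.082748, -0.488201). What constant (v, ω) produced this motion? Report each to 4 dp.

v = -1.5000, ω = -1.5000

Δθ = -0.488201 − 0.261799 = -0.750000
ω = Δθ/dt = -0.750000/0.5 = -1.5000
R = Δx/(sin θ' − sin θ) = 1.0000
v = R·ω = 1.0000·-1.5000 = -1.5000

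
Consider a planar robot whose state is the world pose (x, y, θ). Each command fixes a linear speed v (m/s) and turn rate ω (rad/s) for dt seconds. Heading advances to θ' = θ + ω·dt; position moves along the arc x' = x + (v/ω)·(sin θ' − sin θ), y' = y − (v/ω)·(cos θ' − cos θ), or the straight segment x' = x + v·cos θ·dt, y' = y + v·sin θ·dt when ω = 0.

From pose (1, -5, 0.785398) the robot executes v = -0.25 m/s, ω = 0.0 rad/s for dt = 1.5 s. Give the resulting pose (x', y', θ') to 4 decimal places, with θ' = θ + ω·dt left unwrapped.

(0.7348, -5.2652, 0.7854)

θ' = 0.7854 + 0.0·1.5 = 0.7854
ω = 0 → straight: x' = 1 + -0.25·cos(0.7854)·1.5 = 0.7348
y' = -5 + -0.25·sin(0.7854)·1.5 = -5.2652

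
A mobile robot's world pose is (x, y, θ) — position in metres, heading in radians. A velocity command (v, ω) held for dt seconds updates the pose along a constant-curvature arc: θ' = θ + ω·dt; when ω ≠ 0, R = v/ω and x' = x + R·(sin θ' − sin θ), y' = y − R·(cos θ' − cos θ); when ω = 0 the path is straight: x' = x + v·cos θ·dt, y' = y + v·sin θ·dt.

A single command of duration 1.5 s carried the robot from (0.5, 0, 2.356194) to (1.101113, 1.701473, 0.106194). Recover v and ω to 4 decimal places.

v = 1.5000, ω = -1.5000

Δθ = 0.106194 − 2.356194 = -2.250000
ω = Δθ/dt = -2.250000/1.5 = -1.5000
R = −Δy/(cos θ' − cos θ) = -1.0000
v = R·ω = -1.0000·-1.5000 = 1.5000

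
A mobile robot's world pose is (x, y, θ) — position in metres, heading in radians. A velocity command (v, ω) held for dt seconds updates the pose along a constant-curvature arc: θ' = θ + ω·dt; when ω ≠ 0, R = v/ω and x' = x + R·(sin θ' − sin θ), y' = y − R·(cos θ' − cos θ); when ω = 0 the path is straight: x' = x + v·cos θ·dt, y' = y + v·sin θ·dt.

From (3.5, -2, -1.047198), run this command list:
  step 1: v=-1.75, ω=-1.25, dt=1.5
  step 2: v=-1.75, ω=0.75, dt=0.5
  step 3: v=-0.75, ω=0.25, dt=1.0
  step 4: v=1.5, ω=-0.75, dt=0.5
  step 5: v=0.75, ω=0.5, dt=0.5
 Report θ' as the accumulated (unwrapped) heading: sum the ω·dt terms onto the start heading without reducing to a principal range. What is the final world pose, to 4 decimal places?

step 1: θ'=-2.9222 (R=1.4000) → pose (4.4077, 0.0664, -2.9222)
step 2: θ'=-2.5472 (R=-2.3333) → pose (5.2066, 0.4107, -2.5472)
step 3: θ'=-2.2972 (R=-3.0000) → pose (5.7693, 0.9036, -2.2972)
step 4: θ'=-2.6722 (R=-2.0000) → pose (5.1788, 0.4483, -2.6722)
step 5: θ'=-2.4222 (R=1.5000) → pose (4.8690, 0.2388, -2.4222)

(4.8690, 0.2388, -2.4222)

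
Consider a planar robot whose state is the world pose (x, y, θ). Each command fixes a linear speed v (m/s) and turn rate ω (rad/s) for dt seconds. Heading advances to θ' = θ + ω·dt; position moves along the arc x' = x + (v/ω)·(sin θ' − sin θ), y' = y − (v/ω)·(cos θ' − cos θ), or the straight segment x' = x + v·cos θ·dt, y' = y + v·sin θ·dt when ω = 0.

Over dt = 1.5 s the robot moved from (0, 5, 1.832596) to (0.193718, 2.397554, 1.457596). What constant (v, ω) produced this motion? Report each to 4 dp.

Δθ = 1.457596 − 1.832596 = -0.375000
ω = Δθ/dt = -0.375000/1.5 = -0.2500
R = −Δy/(cos θ' − cos θ) = 7.0000
v = R·ω = 7.0000·-0.2500 = -1.7500

v = -1.7500, ω = -0.2500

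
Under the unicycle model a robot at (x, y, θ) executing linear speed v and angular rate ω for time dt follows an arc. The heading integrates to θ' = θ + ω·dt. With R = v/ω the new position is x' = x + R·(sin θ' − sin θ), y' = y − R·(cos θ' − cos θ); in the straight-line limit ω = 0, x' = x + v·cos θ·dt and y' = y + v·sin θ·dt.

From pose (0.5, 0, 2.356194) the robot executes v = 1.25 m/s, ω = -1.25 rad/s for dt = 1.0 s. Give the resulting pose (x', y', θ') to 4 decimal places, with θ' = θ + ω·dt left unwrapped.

(0.3131, 1.1552, 1.1062)

θ' = 2.3562 + -1.25·1.0 = 1.1062
R = v/ω = 1.25/-1.25 = -1.0000
x' = 0.5 + -1.0000·(sin 1.1062 − sin 2.3562) = 0.3131
y' = 0 − -1.0000·(cos 1.1062 − cos 2.3562) = 1.1552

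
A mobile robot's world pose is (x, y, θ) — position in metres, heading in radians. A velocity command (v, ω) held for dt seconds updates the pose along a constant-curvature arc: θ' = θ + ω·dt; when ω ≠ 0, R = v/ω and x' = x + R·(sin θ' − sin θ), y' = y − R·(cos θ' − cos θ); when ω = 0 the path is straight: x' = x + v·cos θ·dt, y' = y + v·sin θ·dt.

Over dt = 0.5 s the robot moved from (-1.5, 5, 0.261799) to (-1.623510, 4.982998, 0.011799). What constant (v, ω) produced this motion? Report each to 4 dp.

v = -0.2500, ω = -0.5000

Δθ = 0.011799 − 0.261799 = -0.250000
ω = Δθ/dt = -0.250000/0.5 = -0.5000
R = Δx/(sin θ' − sin θ) = 0.5000
v = R·ω = 0.5000·-0.5000 = -0.2500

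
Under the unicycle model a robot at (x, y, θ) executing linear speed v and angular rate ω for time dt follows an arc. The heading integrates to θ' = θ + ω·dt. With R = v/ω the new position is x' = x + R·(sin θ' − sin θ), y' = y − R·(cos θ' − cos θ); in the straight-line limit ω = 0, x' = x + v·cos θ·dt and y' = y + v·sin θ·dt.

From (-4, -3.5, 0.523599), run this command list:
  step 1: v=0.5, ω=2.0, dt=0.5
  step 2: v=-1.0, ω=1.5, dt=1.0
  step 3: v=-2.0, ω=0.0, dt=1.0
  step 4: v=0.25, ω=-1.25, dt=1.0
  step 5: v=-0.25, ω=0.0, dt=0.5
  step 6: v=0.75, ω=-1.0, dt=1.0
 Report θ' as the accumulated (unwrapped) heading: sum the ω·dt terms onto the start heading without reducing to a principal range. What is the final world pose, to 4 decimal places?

step 1: θ'=1.5236 (R=0.2500) → pose (-3.8753, -3.2953, 1.5236)
step 2: θ'=3.0236 (R=-0.6667) → pose (-3.2878, -3.9888, 3.0236)
step 3: θ'=3.0236 (straight) → pose (-1.3017, -4.2242, 3.0236)
step 4: θ'=1.7736 (R=-0.2000) → pose (-1.4741, -4.0659, 1.7736)
step 5: θ'=1.7736 (straight) → pose (-1.4489, -4.1883, 1.7736)
step 6: θ'=0.7736 (R=-0.7500) → pose (-1.2383, -3.5007, 0.7736)

(-1.2383, -3.5007, 0.7736)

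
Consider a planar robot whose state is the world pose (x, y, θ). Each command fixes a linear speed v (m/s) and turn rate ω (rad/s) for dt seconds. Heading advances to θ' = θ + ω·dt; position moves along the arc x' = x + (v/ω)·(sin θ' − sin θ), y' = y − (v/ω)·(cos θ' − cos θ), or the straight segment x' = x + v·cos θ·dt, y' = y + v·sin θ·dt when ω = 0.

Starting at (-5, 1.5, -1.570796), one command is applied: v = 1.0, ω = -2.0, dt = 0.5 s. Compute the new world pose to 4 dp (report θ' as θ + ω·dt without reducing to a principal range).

θ' = -1.5708 + -2.0·0.5 = -2.5708
R = v/ω = 1.0/-2.0 = -0.5000
x' = -5 + -0.5000·(sin -2.5708 − sin -1.5708) = -5.2298
y' = 1.5 − -0.5000·(cos -2.5708 − cos -1.5708) = 1.0793

(-5.2298, 1.0793, -2.5708)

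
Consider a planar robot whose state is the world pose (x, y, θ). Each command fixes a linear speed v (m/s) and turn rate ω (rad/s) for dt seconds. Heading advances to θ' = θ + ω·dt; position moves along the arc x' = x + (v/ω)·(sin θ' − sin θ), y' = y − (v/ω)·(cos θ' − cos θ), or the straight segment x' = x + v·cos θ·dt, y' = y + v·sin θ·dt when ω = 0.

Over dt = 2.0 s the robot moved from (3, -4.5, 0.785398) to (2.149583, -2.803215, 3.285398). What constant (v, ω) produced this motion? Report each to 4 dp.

Δθ = 3.285398 − 0.785398 = 2.500000
ω = Δθ/dt = 2.500000/2.0 = 1.2500
R = −Δy/(cos θ' − cos θ) = 1.0000
v = R·ω = 1.0000·1.2500 = 1.2500

v = 1.2500, ω = 1.2500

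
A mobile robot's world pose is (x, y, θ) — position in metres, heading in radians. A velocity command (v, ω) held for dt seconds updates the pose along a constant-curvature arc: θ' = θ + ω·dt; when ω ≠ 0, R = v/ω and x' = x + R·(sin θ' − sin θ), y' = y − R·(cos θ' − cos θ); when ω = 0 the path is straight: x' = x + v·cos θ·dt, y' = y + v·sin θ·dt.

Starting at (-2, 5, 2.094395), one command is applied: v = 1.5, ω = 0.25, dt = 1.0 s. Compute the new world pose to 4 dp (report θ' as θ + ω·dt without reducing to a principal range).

(-2.9037, 6.1923, 2.3444)

θ' = 2.0944 + 0.25·1.0 = 2.3444
R = v/ω = 1.5/0.25 = 6.0000
x' = -2 + 6.0000·(sin 2.3444 − sin 2.0944) = -2.9037
y' = 5 − 6.0000·(cos 2.3444 − cos 2.0944) = 6.1923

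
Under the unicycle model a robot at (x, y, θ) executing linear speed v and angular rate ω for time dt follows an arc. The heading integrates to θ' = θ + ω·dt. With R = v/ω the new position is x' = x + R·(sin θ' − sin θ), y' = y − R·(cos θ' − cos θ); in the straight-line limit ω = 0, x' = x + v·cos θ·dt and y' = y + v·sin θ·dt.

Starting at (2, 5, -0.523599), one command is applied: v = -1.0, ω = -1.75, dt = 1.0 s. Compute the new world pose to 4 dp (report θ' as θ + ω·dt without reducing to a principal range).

θ' = -0.5236 + -1.75·1.0 = -2.2736
R = v/ω = -1.0/-1.75 = 0.5714
x' = 2 + 0.5714·(sin -2.2736 − sin -0.5236) = 1.8497
y' = 5 − 0.5714·(cos -2.2736 − cos -0.5236) = 5.8642

(1.8497, 5.8642, -2.2736)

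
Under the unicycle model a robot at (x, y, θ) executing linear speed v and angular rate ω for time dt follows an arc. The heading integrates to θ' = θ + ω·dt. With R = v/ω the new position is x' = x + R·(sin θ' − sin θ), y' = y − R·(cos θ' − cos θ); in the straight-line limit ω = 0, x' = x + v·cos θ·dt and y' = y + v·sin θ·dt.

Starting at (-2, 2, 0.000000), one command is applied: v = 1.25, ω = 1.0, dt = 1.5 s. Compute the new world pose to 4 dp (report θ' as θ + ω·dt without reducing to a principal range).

θ' = 0.0000 + 1.0·1.5 = 1.5000
R = v/ω = 1.25/1.0 = 1.2500
x' = -2 + 1.2500·(sin 1.5000 − sin 0.0000) = -0.7531
y' = 2 − 1.2500·(cos 1.5000 − cos 0.0000) = 3.1616

(-0.7531, 3.1616, 1.5000)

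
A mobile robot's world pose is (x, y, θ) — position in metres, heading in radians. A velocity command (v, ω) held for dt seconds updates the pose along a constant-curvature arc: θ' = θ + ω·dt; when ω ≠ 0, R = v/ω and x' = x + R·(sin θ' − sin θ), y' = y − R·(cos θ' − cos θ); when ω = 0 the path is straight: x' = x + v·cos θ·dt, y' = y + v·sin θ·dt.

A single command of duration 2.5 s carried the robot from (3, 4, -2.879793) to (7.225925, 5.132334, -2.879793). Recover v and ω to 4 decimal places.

Δθ = -2.879793 − -2.879793 = 0.000000
ω = Δθ/dt = 0.000000/2.5 = 0.0000
ω = 0 → v = (Δx·cos θ + Δy·sin θ)/dt = -1.7500

v = -1.7500, ω = 0.0000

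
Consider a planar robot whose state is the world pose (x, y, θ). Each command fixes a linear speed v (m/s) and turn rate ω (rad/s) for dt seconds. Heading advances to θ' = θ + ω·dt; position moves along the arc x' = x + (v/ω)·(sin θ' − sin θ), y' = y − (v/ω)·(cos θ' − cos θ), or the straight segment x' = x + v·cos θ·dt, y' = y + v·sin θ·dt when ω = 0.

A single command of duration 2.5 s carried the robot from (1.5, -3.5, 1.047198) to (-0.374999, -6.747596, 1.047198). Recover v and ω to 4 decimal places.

v = -1.5000, ω = 0.0000

Δθ = 1.047198 − 1.047198 = 0.000000
ω = Δθ/dt = 0.000000/2.5 = 0.0000
ω = 0 → v = (Δx·cos θ + Δy·sin θ)/dt = -1.5000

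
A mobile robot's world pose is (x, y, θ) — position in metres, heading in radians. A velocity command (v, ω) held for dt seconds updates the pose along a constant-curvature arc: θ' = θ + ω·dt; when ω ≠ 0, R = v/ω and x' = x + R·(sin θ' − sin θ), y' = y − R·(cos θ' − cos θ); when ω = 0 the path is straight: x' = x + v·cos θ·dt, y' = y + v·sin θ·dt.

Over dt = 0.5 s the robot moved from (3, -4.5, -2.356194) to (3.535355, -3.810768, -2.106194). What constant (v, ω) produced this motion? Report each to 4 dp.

v = -1.7500, ω = 0.5000

Δθ = -2.106194 − -2.356194 = 0.250000
ω = Δθ/dt = 0.250000/0.5 = 0.5000
R = −Δy/(cos θ' − cos θ) = -3.5000
v = R·ω = -3.5000·0.5000 = -1.7500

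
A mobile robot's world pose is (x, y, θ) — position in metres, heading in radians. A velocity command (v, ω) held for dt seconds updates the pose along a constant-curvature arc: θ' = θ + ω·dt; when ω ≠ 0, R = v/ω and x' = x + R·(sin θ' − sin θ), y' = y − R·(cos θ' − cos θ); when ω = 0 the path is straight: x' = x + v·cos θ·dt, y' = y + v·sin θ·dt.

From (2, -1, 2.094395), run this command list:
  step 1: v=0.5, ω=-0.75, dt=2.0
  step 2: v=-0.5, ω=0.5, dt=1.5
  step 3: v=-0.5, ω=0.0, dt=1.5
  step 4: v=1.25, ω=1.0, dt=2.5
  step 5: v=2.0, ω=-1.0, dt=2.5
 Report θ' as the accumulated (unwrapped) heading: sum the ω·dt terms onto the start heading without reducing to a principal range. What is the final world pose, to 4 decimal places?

(-3.6465, 1.7602, 1.3444)

step 1: θ'=0.5944 (R=-0.6667) → pose (2.2040, -0.1143, 0.5944)
step 2: θ'=1.3444 (R=-1.0000) → pose (1.7895, -0.7184, 1.3444)
step 3: θ'=1.3444 (straight) → pose (1.6212, -1.4492, 1.3444)
step 4: θ'=3.8444 (R=1.2500) → pose (-0.4049, -0.2148, 3.8444)
step 5: θ'=1.3444 (R=-2.0000) → pose (-3.6465, 1.7602, 1.3444)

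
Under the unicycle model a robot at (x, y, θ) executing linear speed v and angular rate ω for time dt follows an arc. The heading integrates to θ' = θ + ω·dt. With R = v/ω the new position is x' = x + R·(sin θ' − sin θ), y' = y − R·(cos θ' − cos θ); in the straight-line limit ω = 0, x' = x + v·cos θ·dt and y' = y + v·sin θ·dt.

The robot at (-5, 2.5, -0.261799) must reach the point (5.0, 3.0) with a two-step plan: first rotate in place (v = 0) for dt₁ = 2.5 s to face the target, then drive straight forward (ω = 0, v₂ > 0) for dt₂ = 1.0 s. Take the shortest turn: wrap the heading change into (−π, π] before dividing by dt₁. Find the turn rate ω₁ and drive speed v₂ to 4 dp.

heading to target = atan2(3−2.5, 5−-5) = 0.0500
Δθ = wrap(0.0500 − -0.2618) = 0.3118; ω₁ = Δθ/dt₁ = 0.1247
distance = √((5−-5)² + (3−2.5)²) = 10.0125; v₂ = distance/dt₂ = 10.0125

ω₁ = 0.1247, v₂ = 10.0125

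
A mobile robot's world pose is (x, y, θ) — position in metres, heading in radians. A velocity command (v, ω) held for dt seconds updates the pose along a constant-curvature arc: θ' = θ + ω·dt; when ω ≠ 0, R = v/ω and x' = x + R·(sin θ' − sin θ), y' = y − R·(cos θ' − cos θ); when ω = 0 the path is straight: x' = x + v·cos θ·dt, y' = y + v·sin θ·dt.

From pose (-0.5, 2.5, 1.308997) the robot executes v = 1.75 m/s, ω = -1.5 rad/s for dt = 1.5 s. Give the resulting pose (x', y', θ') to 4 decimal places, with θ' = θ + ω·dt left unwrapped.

(1.5698, 2.8852, -0.9410)

θ' = 1.3090 + -1.5·1.5 = -0.9410
R = v/ω = 1.75/-1.5 = -1.1667
x' = -0.5 + -1.1667·(sin -0.9410 − sin 1.3090) = 1.5698
y' = 2.5 − -1.1667·(cos -0.9410 − cos 1.3090) = 2.8852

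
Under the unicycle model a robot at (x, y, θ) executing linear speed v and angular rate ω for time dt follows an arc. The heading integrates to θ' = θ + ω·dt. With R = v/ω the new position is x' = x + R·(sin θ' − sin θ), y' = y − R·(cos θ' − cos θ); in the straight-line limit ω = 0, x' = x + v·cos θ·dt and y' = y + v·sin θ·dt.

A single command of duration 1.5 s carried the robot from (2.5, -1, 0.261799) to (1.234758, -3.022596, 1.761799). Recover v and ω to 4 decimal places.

v = -1.7500, ω = 1.0000

Δθ = 1.761799 − 0.261799 = 1.500000
ω = Δθ/dt = 1.500000/1.5 = 1.0000
R = −Δy/(cos θ' − cos θ) = -1.7500
v = R·ω = -1.7500·1.0000 = -1.7500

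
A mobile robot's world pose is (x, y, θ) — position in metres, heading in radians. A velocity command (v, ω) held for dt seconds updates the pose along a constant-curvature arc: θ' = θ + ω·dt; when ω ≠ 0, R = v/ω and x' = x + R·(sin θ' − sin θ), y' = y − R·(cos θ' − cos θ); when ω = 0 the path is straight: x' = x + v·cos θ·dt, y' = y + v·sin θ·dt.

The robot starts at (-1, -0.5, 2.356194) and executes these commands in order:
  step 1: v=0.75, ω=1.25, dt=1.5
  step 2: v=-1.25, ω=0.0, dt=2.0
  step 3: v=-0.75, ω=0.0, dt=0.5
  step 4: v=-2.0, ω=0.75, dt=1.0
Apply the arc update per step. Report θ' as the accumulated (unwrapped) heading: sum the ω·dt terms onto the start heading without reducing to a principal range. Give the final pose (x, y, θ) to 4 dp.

step 1: θ'=4.2312 (R=0.6000) → pose (-1.9561, -0.6466, 4.2312)
step 2: θ'=4.2312 (straight) → pose (-0.7990, 1.5695, 4.2312)
step 3: θ'=4.2312 (straight) → pose (-0.6255, 1.9020, 4.2312)
step 4: θ'=4.9812 (R=-2.6667) → pose (-0.4184, 3.8444, 4.9812)

(-0.4184, 3.8444, 4.9812)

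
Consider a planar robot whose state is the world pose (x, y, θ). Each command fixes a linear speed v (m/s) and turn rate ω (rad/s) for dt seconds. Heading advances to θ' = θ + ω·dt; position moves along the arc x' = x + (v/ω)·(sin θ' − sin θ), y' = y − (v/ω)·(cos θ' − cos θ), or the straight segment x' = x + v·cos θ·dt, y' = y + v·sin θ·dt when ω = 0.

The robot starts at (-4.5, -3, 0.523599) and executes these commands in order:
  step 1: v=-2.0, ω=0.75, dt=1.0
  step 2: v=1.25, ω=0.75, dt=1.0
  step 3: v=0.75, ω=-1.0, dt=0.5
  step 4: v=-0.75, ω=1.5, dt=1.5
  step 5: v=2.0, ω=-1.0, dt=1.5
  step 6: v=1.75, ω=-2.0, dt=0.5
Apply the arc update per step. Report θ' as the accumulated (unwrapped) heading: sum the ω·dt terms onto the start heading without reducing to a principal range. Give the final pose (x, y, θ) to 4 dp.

step 1: θ'=1.2736 (R=-2.6667) → pose (-5.7164, -4.5285, 1.2736)
step 2: θ'=2.0236 (R=1.6667) → pose (-5.8113, -3.3113, 2.0236)
step 3: θ'=1.5236 (R=-0.7500) → pose (-5.8861, -2.9478, 1.5236)
step 4: θ'=3.7736 (R=-0.5000) → pose (-5.0912, -3.3748, 3.7736)
step 5: θ'=2.2736 (R=-2.0000) → pose (-7.7988, -3.0538, 2.2736)
step 6: θ'=1.2736 (R=-0.8750) → pose (-7.9678, -2.2320, 1.2736)

(-7.9678, -2.2320, 1.2736)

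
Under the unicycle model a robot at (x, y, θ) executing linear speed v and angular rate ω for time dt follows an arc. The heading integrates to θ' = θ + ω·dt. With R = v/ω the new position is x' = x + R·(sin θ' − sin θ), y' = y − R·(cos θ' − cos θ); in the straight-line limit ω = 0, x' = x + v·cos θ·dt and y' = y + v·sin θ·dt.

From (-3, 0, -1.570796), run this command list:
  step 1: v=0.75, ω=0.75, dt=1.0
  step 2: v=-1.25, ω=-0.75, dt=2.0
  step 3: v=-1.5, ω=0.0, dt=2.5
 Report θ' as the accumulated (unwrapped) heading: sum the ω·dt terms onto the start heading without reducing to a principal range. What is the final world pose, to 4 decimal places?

step 1: θ'=-0.8208 (R=1.0000) → pose (-2.7317, -0.6816, -0.8208)
step 2: θ'=-2.3208 (R=1.6667) → pose (-2.7317, 1.5905, -2.3208)
step 3: θ'=-2.3208 (straight) → pose (-0.1755, 4.3343, -2.3208)

(-0.1755, 4.3343, -2.3208)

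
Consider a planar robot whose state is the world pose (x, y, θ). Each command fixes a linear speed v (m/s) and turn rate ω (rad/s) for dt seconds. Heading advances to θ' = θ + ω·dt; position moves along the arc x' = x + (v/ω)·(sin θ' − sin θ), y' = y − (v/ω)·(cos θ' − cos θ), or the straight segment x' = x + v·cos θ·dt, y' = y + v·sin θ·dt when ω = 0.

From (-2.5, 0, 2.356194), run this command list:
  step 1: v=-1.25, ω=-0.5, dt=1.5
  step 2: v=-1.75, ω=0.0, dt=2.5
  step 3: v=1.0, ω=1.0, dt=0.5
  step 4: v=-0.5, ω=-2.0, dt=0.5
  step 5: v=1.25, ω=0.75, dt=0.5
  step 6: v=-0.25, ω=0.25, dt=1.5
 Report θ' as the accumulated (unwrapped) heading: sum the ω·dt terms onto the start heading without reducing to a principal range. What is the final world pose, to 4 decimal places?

step 1: θ'=1.6062 (R=2.5000) → pose (-1.7693, -1.6793, 1.6062)
step 2: θ'=1.6062 (straight) → pose (-1.6145, -6.0515, 1.6062)
step 3: θ'=2.1062 (R=1.0000) → pose (-1.7538, -5.5768, 2.1062)
step 4: θ'=1.1062 (R=0.2500) → pose (-1.7453, -5.8163, 1.1062)
step 5: θ'=1.4812 (R=1.6667) → pose (-1.5753, -5.2187, 1.4812)
step 6: θ'=1.8562 (R=-1.0000) → pose (-1.5389, -5.5897, 1.8562)

(-1.5389, -5.5897, 1.8562)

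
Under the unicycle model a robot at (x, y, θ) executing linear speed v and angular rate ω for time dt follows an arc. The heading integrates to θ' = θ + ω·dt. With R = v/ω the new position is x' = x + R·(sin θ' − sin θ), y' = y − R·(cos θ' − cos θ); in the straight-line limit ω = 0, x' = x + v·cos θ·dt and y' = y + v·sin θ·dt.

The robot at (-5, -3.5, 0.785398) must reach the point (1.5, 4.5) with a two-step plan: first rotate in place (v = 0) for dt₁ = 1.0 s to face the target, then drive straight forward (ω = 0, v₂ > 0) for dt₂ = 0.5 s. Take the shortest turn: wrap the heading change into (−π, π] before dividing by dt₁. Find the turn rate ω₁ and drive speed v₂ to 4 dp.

heading to target = atan2(4.5−-3.5, 1.5−-5) = 0.8885
Δθ = wrap(0.8885 − 0.7854) = 0.1031; ω₁ = Δθ/dt₁ = 0.1031
distance = √((1.5−-5)² + (4.5−-3.5)²) = 10.3078; v₂ = distance/dt₂ = 20.6155

ω₁ = 0.1031, v₂ = 20.6155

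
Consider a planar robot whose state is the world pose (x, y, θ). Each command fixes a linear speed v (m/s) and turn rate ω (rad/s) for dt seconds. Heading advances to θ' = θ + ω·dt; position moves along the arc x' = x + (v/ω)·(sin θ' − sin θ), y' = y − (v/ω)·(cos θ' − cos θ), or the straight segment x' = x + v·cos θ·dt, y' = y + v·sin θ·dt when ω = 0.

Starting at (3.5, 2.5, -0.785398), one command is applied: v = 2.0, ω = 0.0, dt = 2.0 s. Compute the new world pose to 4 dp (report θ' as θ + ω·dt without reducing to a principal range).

(6.3284, -0.3284, -0.7854)

θ' = -0.7854 + 0.0·2.0 = -0.7854
ω = 0 → straight: x' = 3.5 + 2.0·cos(-0.7854)·2.0 = 6.3284
y' = 2.5 + 2.0·sin(-0.7854)·2.0 = -0.3284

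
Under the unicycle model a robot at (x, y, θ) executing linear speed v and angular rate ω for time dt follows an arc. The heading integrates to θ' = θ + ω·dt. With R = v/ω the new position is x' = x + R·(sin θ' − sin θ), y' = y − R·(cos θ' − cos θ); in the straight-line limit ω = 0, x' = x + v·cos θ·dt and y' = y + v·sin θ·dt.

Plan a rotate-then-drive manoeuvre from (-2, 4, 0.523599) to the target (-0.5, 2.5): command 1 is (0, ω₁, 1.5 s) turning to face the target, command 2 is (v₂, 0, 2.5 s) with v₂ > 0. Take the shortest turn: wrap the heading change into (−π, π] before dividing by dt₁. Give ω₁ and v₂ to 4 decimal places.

heading to target = atan2(2.5−4, -0.5−-2) = -0.7854
Δθ = wrap(-0.7854 − 0.5236) = -1.3090; ω₁ = Δθ/dt₁ = -0.8727
distance = √((-0.5−-2)² + (2.5−4)²) = 2.1213; v₂ = distance/dt₂ = 0.8485

ω₁ = -0.8727, v₂ = 0.8485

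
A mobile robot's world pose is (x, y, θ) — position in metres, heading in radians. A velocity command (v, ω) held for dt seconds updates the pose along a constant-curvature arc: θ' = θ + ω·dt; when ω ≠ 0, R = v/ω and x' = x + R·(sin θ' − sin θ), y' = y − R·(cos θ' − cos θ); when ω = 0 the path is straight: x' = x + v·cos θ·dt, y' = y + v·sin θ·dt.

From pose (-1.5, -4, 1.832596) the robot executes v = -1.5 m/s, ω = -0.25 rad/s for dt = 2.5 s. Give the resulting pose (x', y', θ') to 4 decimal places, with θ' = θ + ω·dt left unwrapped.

(-1.6870, -7.6845, 1.2076)

θ' = 1.8326 + -0.25·2.5 = 1.2076
R = v/ω = -1.5/-0.25 = 6.0000
x' = -1.5 + 6.0000·(sin 1.2076 − sin 1.8326) = -1.6870
y' = -4 − 6.0000·(cos 1.2076 − cos 1.8326) = -7.6845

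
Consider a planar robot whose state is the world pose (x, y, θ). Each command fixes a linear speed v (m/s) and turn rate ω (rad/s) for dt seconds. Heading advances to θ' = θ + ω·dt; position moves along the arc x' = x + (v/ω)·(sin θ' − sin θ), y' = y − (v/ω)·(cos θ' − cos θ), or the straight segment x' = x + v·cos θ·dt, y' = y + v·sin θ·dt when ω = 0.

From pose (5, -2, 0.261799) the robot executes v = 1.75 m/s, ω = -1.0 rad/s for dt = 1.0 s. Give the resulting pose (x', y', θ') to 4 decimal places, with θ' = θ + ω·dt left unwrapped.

(6.6306, -2.3959, -0.7382)

θ' = 0.2618 + -1.0·1.0 = -0.7382
R = v/ω = 1.75/-1.0 = -1.7500
x' = 5 + -1.7500·(sin -0.7382 − sin 0.2618) = 6.6306
y' = -2 − -1.7500·(cos -0.7382 − cos 0.2618) = -2.3959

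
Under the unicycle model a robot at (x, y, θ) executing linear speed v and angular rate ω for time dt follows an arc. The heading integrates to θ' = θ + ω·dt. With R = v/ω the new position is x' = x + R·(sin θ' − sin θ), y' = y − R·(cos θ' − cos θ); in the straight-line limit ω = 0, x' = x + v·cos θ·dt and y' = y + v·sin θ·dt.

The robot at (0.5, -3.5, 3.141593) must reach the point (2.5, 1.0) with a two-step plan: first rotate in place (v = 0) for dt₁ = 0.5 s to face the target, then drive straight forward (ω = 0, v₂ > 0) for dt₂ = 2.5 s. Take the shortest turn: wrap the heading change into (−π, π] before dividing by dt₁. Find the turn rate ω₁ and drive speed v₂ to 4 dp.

ω₁ = -3.9780, v₂ = 1.9698

heading to target = atan2(1−-3.5, 2.5−0.5) = 1.1526
Δθ = wrap(1.1526 − 3.1416) = -1.9890; ω₁ = Δθ/dt₁ = -3.9780
distance = √((2.5−0.5)² + (1−-3.5)²) = 4.9244; v₂ = distance/dt₂ = 1.9698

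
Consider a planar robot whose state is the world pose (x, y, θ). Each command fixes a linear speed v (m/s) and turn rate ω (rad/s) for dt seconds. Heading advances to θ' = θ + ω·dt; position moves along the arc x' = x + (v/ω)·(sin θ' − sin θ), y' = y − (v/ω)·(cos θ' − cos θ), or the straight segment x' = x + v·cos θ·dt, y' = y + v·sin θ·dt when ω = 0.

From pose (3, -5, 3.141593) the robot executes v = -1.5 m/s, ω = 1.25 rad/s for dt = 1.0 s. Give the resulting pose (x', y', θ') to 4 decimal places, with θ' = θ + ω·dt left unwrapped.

θ' = 3.1416 + 1.25·1.0 = 4.3916
R = v/ω = -1.5/1.25 = -1.2000
x' = 3 + -1.2000·(sin 4.3916 − sin 3.1416) = 4.1388
y' = -5 − -1.2000·(cos 4.3916 − cos 3.1416) = -4.1784

(4.1388, -4.1784, 4.3916)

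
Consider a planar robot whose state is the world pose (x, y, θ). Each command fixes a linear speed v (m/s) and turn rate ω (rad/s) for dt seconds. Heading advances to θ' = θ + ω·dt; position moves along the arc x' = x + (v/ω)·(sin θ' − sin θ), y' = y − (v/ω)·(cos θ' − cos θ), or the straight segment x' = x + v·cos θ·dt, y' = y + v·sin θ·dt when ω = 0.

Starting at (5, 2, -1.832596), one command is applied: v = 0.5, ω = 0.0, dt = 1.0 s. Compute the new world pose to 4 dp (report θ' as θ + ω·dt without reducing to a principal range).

(4.8706, 1.5170, -1.8326)

θ' = -1.8326 + 0.0·1.0 = -1.8326
ω = 0 → straight: x' = 5 + 0.5·cos(-1.8326)·1.0 = 4.8706
y' = 2 + 0.5·sin(-1.8326)·1.0 = 1.5170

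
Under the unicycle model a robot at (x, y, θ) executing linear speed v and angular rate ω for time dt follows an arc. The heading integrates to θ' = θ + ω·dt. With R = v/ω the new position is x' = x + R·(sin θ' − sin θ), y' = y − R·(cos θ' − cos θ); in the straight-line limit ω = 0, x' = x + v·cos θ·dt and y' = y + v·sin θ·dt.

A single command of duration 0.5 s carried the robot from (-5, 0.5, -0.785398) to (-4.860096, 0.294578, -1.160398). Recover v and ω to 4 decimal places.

Δθ = -1.160398 − -0.785398 = -0.375000
ω = Δθ/dt = -0.375000/0.5 = -0.7500
R = −Δy/(cos θ' − cos θ) = -0.6667
v = R·ω = -0.6667·-0.7500 = 0.5000

v = 0.5000, ω = -0.7500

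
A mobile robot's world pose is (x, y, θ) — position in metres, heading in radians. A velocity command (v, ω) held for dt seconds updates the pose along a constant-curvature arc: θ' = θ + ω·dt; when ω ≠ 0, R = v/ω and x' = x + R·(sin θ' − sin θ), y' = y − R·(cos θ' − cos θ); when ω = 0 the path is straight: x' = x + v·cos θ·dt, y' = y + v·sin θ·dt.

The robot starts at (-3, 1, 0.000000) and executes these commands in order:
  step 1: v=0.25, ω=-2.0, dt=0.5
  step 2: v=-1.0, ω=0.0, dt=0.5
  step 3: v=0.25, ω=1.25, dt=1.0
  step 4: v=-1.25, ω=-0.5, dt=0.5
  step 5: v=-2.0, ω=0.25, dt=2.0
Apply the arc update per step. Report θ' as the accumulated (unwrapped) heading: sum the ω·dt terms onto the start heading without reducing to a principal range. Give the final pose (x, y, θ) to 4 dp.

step 1: θ'=-1.0000 (R=-0.1250) → pose (-2.8948, 0.9425, -1.0000)
step 2: θ'=-1.0000 (straight) → pose (-3.1650, 1.3633, -1.0000)
step 3: θ'=0.2500 (R=0.2000) → pose (-2.9472, 1.2776, 0.2500)
step 4: θ'=0.0000 (R=2.5000) → pose (-3.5657, 1.1998, 0.0000)
step 5: θ'=0.5000 (R=-8.0000) → pose (-7.4011, 0.2205, 0.5000)

(-7.4011, 0.2205, 0.5000)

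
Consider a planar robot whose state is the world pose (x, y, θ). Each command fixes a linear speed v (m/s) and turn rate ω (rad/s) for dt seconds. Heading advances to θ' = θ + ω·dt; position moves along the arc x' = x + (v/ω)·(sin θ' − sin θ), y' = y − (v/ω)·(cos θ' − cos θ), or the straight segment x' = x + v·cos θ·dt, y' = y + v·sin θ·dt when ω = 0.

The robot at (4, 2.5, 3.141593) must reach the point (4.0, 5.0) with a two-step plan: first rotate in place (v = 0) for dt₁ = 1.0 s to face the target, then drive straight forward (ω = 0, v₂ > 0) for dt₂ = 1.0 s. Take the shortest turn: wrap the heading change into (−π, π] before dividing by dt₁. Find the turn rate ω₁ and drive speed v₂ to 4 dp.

heading to target = atan2(5−2.5, 4−4) = 1.5708
Δθ = wrap(1.5708 − 3.1416) = -1.5708; ω₁ = Δθ/dt₁ = -1.5708
distance = √((4−4)² + (5−2.5)²) = 2.5000; v₂ = distance/dt₂ = 2.5000

ω₁ = -1.5708, v₂ = 2.5000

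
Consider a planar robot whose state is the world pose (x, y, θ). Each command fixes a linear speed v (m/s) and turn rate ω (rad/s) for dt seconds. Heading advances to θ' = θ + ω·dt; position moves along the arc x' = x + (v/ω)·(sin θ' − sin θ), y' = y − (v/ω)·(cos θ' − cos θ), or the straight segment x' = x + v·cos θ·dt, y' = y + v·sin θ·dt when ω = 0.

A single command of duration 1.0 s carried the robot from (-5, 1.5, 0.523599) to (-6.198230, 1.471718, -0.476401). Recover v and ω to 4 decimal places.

v = -1.2500, ω = -1.0000

Δθ = -0.476401 − 0.523599 = -1.000000
ω = Δθ/dt = -1.000000/1.0 = -1.0000
R = Δx/(sin θ' − sin θ) = 1.2500
v = R·ω = 1.2500·-1.0000 = -1.2500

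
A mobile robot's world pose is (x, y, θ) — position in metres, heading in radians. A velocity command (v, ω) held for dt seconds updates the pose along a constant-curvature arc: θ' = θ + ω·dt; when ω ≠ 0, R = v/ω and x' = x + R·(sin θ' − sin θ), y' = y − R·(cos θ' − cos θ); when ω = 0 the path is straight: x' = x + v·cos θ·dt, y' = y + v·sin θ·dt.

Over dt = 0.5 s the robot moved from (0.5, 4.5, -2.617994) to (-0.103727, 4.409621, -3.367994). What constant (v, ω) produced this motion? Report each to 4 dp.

v = 1.2500, ω = -1.5000

Δθ = -3.367994 − -2.617994 = -0.750000
ω = Δθ/dt = -0.750000/0.5 = -1.5000
R = Δx/(sin θ' − sin θ) = -0.8333
v = R·ω = -0.8333·-1.5000 = 1.2500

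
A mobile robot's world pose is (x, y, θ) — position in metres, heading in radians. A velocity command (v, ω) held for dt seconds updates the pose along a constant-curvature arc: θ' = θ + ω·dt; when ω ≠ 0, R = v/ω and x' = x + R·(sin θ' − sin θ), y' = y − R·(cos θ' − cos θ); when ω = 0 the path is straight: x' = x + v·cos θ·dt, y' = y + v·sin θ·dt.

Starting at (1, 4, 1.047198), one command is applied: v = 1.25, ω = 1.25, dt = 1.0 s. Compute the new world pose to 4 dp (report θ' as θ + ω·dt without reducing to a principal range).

(0.8815, 5.1642, 2.2972)

θ' = 1.0472 + 1.25·1.0 = 2.2972
R = v/ω = 1.25/1.25 = 1.0000
x' = 1 + 1.0000·(sin 2.2972 − sin 1.0472) = 0.8815
y' = 4 − 1.0000·(cos 2.2972 − cos 1.0472) = 5.1642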